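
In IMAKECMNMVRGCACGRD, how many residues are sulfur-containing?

6

Cysteine (C, thiol) and methionine (M, thioether) are the two sulfur-containing amino acids.
Matching residues: M2, C6, M7, M9, C13, C15.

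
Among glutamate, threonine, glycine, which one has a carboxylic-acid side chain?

glutamate

The acidic residues are Asp (D) and Glu (E), whose side chains end in a carboxylate group.
Of the listed options, only glutamate belongs to this group.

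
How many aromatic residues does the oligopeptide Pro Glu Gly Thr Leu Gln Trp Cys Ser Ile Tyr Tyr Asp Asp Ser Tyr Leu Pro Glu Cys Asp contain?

F, W, and Y each carry an aromatic ring on the side chain.
Matching residues: Trp7, Tyr11, Tyr12, Tyr16.

4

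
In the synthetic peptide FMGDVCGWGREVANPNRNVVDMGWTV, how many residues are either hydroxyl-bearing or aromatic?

4

Hydroxyl-bearing: S, T, Y. Aromatic: F, W, Y.
Hydroxyl-bearing residues here: T25 (1).
Aromatic residues here: F1, W8, W24 (3).
(Y belongs to both groups, but none appear in this sequence.) Total = 1 + 3 = 4.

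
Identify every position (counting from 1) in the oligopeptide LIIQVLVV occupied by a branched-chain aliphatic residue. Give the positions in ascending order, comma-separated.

The BCAAs are Val, Leu, and Ile — aliphatic side chains with a branch point.
Matching residues: L1, I2, I3, V5, L6, V7, V8.

1, 2, 3, 5, 6, 7, 8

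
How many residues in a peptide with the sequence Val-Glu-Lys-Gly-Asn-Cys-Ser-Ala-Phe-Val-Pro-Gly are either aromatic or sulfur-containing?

Aromatic: F, W, Y. Sulfur-containing: C, M.
Aromatic residues here: Phe9 (1).
Sulfur-containing residues here: Cys6 (1).
The two groups share no amino acid, so total = 1 + 1 = 2.

2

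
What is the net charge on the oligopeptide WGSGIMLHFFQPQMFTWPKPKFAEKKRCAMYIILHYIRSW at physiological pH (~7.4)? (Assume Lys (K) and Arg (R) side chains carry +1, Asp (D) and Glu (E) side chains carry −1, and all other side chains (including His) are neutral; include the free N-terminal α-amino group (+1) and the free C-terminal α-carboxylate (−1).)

Positive (K, R): K19, K21, K25, K26, R27, R38 → +6.
Negative (D, E): E24 → −1.
The N-terminus (+1) and C-terminus (−1) cancel.
Net charge = (+6) + (−1) = +5.

+5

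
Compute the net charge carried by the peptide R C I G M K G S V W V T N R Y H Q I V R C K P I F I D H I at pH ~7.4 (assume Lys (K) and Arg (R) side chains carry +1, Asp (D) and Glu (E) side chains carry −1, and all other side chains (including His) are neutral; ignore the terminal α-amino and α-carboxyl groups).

Positive (K, R): R1, K6, R14, R20, K22 → +5.
Negative (D, E): D27 → −1.
Net charge = (+5) + (−1) = +4.

+4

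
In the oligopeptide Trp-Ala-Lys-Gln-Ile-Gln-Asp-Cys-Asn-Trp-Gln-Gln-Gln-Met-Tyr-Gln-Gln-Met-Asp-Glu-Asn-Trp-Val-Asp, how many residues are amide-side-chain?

9

The amide-side-chain residues are Asn (N) and Gln (Q).
Matching residues: Gln4, Gln6, Asn9, Gln11, Gln12, Gln13, Gln16, Gln17, Asn21.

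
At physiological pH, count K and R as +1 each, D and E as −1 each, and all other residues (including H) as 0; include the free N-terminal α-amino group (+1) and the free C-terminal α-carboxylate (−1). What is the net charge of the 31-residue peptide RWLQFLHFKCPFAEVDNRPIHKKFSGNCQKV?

Positive (K, R): R1, K9, R18, K22, K23, K30 → +6.
Negative (D, E): E14, D16 → −2.
The N-terminus (+1) and C-terminus (−1) cancel.
Net charge = (+6) + (−2) = +4.

+4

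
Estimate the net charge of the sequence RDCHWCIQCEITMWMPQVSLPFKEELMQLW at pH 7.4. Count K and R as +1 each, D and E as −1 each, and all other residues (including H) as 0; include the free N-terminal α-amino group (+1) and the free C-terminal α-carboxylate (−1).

-2

Positive (K, R): R1, K23 → +2.
Negative (D, E): D2, E10, E24, E25 → −4.
The N-terminus (+1) and C-terminus (−1) cancel.
Net charge = (+2) + (−4) = −2.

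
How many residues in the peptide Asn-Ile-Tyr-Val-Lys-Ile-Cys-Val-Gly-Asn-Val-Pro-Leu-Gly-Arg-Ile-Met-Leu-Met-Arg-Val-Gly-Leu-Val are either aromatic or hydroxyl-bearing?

1

Aromatic: F, W, Y. Hydroxyl-bearing: S, T, Y.
Aromatic residues here: Tyr3 (1).
Hydroxyl-bearing residues here: Tyr3 (1).
Y is in both groups, so the 1 Y residue must not be double-counted.
Total = 1 + 1 − 1 = 1.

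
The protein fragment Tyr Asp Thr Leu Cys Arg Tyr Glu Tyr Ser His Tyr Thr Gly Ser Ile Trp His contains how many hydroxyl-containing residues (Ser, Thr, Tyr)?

Matching residues: Tyr1, Thr3, Tyr7, Tyr9, Ser10, Tyr12, Thr13, Ser15.

8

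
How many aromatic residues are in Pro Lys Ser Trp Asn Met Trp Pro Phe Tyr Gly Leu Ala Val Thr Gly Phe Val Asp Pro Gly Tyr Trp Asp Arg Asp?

Phenylalanine (F), tryptophan (W), and tyrosine (Y) have aromatic ring side chains.
Matching residues: Trp4, Trp7, Phe9, Tyr10, Phe17, Tyr22, Trp23.

7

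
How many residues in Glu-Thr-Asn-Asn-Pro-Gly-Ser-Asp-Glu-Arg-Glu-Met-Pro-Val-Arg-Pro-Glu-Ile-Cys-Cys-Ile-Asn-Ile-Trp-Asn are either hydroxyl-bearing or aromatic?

3

Hydroxyl-bearing: S, T, Y. Aromatic: F, W, Y.
Hydroxyl-bearing residues here: Thr2, Ser7 (2).
Aromatic residues here: Trp24 (1).
(Y belongs to both groups, but none appear in this sequence.) Total = 2 + 1 = 3.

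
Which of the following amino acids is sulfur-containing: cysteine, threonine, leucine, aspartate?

cysteine

The sulfur-bearing residues are cysteine (–SH) and methionine (–S–CH₃).
Of the listed options, only cysteine belongs to this group.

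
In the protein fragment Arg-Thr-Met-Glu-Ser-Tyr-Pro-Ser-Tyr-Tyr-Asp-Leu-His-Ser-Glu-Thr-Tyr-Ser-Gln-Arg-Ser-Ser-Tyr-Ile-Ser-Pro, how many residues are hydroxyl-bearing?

S, T, and Y are the three residues with a side-chain hydroxyl.
Matching residues: Thr2, Ser5, Tyr6, Ser8, Tyr9, Tyr10, Ser14, Thr16, Tyr17, Ser18, Ser21, Ser22, Tyr23, Ser25.

14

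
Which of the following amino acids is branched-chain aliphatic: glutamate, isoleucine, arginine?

isoleucine

The BCAAs are Val, Leu, and Ile — aliphatic side chains with a branch point.
Of the listed options, only isoleucine belongs to this group.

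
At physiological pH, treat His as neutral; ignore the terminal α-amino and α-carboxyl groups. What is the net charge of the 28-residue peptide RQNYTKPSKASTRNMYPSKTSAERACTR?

+6

The side chains ionized at physiological pH are Lys/Arg (+1) and Asp/Glu (−1); with His treated as neutral, nothing else contributes.
Positive (K, R): R1, K6, K9, R13, K19, R24, R28 → +7.
Negative (D, E): E23 → −1.
Net charge = (+7) + (−1) = +6.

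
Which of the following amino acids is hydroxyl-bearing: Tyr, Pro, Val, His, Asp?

S, T, and Y are the three residues with a side-chain hydroxyl.
Of the listed options, only Tyr belongs to this group.

Tyr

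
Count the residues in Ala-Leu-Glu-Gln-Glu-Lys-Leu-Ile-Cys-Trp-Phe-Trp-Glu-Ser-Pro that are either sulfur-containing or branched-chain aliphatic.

4

Sulfur-containing: C, M. Branched-chain aliphatic: I, L, V.
Sulfur-containing residues here: Cys9 (1).
Branched-chain aliphatic residues here: Leu2, Leu7, Ile8 (3).
The two groups share no amino acid, so total = 1 + 3 = 4.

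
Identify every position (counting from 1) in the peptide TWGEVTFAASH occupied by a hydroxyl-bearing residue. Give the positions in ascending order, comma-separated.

1, 6, 10

Serine (S), threonine (T), and tyrosine (Y) each carry a hydroxyl group on the side chain.
Matching residues: T1, T6, S10.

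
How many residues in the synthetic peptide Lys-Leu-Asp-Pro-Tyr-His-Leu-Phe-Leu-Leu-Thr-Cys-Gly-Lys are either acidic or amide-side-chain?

1

Acidic: D, E. Amide-side-chain: N, Q.
Acidic residues here: Asp3 (1).
Amide-side-chain residues here: none (0).
The two groups share no amino acid, so total = 1 + 0 = 1.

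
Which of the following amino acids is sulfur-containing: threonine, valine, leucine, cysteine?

cysteine

Cysteine (C, thiol) and methionine (M, thioether) are the two sulfur-containing amino acids.
Of the listed options, only cysteine belongs to this group.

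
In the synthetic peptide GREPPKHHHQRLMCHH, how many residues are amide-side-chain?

1

The amide-side-chain residues are Asn (N) and Gln (Q).
Matching residues: Q10.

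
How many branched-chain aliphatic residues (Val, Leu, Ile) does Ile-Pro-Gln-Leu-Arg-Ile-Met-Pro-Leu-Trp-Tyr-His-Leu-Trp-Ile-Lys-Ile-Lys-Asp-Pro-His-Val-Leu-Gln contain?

9

Matching residues: Ile1, Leu4, Ile6, Leu9, Leu13, Ile15, Ile17, Val22, Leu23.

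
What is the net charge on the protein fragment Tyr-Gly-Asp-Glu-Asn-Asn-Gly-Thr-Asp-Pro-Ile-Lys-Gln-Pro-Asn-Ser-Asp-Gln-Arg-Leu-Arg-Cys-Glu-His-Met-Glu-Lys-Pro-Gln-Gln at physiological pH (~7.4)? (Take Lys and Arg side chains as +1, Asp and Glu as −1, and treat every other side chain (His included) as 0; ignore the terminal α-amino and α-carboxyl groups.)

Positive (K, R): Lys12, Arg19, Arg21, Lys27 → +4.
Negative (D, E): Asp3, Glu4, Asp9, Asp17, Glu23, Glu26 → −6.
Net charge = (+4) + (−6) = −2.

-2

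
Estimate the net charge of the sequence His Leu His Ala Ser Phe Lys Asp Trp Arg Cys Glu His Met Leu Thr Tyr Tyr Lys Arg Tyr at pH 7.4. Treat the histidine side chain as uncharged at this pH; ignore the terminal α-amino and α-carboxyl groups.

+2

The side chains ionized at physiological pH are Lys/Arg (+1) and Asp/Glu (−1); with His treated as neutral, nothing else contributes.
Positive (K, R): Lys7, Arg10, Lys19, Arg20 → +4.
Negative (D, E): Asp8, Glu12 → −2.
Net charge = (+4) + (−2) = +2.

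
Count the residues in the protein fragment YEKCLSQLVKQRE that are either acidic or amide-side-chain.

4

Acidic: D, E. Amide-side-chain: N, Q.
Acidic residues here: E2, E13 (2).
Amide-side-chain residues here: Q7, Q11 (2).
The two groups share no amino acid, so total = 2 + 2 = 4.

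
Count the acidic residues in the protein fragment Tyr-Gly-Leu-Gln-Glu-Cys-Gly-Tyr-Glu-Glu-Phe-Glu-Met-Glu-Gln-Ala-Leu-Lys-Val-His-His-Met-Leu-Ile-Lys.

Aspartate (D) and glutamate (E) have carboxylic-acid side chains and are the acidic amino acids.
Matching residues: Glu5, Glu9, Glu10, Glu12, Glu14.

5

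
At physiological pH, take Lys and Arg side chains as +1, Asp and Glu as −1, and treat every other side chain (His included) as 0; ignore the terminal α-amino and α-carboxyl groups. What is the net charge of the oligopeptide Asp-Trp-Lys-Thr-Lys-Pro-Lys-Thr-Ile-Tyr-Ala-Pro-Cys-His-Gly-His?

Positive (K, R): Lys3, Lys5, Lys7 → +3.
Negative (D, E): Asp1 → −1.
Net charge = (+3) + (−1) = +2.

+2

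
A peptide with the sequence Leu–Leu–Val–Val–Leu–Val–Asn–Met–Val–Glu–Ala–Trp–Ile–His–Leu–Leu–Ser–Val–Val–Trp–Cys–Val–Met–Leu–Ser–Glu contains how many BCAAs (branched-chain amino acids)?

Valine (V), leucine (L), and isoleucine (I) are the branched-chain amino acids.
Matching residues: Leu1, Leu2, Val3, Val4, Leu5, Val6, Val9, Ile13, Leu15, Leu16, Val18, Val19, Val22, Leu24.

14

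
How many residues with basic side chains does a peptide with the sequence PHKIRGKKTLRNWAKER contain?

Lysine (K), arginine (R), and histidine (H) have basic, nitrogen-containing side chains.
Matching residues: H2, K3, R5, K7, K8, R11, K15, R17.

8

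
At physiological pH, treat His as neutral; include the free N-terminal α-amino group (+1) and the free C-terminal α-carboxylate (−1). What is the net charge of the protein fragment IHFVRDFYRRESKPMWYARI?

+3

The side chains ionized at physiological pH are Lys/Arg (+1) and Asp/Glu (−1); with His treated as neutral, nothing else contributes.
Positive (K, R): R5, R9, R10, K13, R19 → +5.
Negative (D, E): D6, E11 → −2.
The N-terminus (+1) and C-terminus (−1) cancel.
Net charge = (+5) + (−2) = +3.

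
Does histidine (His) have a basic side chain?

Yes

K, R, and H are the three residues with basic side chains (ε-amine, guanidinium, and imidazole respectively).
Histidine is in this group.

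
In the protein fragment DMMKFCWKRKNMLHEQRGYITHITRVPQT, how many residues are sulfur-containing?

4

Cysteine (C, thiol) and methionine (M, thioether) are the two sulfur-containing amino acids.
Matching residues: M2, M3, C6, M12.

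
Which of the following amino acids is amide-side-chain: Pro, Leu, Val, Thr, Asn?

Asn

Asparagine (N) and glutamine (Q) have uncharged amide side chains.
Of the listed options, only Asn belongs to this group.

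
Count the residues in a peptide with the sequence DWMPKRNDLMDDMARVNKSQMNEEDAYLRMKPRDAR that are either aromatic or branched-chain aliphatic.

Aromatic: F, W, Y. Branched-chain aliphatic: I, L, V.
Aromatic residues here: W2, Y27 (2).
Branched-chain aliphatic residues here: L9, V16, L28 (3).
The two groups share no amino acid, so total = 2 + 3 = 5.

5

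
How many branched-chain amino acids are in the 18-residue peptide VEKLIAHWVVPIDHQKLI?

V, L, and I make up the branched-chain aliphatic group.
Matching residues: V1, L4, I5, V9, V10, I12, L17, I18.

8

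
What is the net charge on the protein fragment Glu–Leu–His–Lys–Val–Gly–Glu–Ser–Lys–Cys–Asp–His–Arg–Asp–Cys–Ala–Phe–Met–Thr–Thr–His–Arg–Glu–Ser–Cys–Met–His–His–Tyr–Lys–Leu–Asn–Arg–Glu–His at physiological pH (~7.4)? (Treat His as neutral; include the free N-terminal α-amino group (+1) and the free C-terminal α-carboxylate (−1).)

0

Near pH 7.4, K and R contribute +1 each, D and E contribute −1 each, and every other side chain (His included, as stated) is uncharged.
Positive (K, R): Lys4, Lys9, Arg13, Arg22, Lys30, Arg33 → +6.
Negative (D, E): Glu1, Glu7, Asp11, Asp14, Glu23, Glu34 → −6.
The N-terminus (+1) and C-terminus (−1) cancel.
Net charge = (+6) + (−6) = 0.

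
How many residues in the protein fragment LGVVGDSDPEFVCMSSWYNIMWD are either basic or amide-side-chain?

Basic: H, K, R. Amide-side-chain: N, Q.
Basic residues here: none (0).
Amide-side-chain residues here: N19 (1).
The two groups share no amino acid, so total = 0 + 1 = 1.

1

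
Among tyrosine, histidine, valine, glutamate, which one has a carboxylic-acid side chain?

glutamate

Aspartate (D) and glutamate (E) have carboxylic-acid side chains and are the acidic amino acids.
Of the listed options, only glutamate belongs to this group.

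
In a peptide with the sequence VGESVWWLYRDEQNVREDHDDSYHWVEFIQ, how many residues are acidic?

Only D (aspartate) and E (glutamate) carry a side-chain carboxylic acid.
Matching residues: E3, D11, E12, E17, D18, D20, D21, E27.

8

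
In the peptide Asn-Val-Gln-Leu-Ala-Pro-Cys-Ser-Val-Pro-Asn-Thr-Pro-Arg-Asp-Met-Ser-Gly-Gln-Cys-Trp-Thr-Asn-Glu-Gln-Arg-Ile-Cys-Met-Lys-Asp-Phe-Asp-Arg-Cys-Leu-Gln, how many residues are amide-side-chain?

Only N (asparagine) and Q (glutamine) carry a side-chain carboxamide.
Matching residues: Asn1, Gln3, Asn11, Gln19, Asn23, Gln25, Gln37.

7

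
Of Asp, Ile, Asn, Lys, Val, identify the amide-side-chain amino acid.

Asn

Asparagine (N) and glutamine (Q) have uncharged amide side chains.
Of the listed options, only Asn belongs to this group.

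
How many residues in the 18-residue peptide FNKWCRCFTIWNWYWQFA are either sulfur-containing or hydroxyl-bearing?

Sulfur-containing: C, M. Hydroxyl-bearing: S, T, Y.
Sulfur-containing residues here: C5, C7 (2).
Hydroxyl-bearing residues here: T9, Y14 (2).
The two groups share no amino acid, so total = 2 + 2 = 4.

4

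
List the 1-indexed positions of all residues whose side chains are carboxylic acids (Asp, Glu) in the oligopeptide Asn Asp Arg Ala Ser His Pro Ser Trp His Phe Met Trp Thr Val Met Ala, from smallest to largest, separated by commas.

2

Matching residues: Asp2.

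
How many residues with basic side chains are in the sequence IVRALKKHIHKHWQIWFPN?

The basic amino acids are Lys (K), Arg (R), and His (H).
Matching residues: R3, K6, K7, H8, H10, K11, H12.

7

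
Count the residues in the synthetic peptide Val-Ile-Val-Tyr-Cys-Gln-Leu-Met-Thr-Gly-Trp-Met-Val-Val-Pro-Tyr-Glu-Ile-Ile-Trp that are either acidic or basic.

1

Acidic: D, E. Basic: H, K, R.
Acidic residues here: Glu17 (1).
Basic residues here: none (0).
The two groups share no amino acid, so total = 1 + 0 = 1.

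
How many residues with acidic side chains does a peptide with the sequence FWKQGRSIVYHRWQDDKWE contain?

3

Aspartate (D) and glutamate (E) have carboxylic-acid side chains and are the acidic amino acids.
Matching residues: D15, D16, E19.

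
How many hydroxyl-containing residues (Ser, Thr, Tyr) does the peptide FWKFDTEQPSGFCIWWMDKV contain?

2

Matching residues: T6, S10.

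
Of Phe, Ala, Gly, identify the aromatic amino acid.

Phe

Phenylalanine (F), tryptophan (W), and tyrosine (Y) have aromatic ring side chains.
Of the listed options, only Phe belongs to this group.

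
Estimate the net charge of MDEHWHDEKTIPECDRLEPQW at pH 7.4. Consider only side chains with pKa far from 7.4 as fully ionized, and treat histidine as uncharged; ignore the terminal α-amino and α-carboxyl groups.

Near pH 7.4, K and R contribute +1 each, D and E contribute −1 each, and every other side chain (His included, as stated) is uncharged.
Positive (K, R): K9, R16 → +2.
Negative (D, E): D2, E3, D7, E8, E13, D15, E18 → −7.
Net charge = (+2) + (−7) = −5.

-5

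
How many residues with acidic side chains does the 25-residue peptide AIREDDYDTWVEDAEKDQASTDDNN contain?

10

The acidic residues are Asp (D) and Glu (E), whose side chains end in a carboxylate group.
Matching residues: E4, D5, D6, D8, E12, D13, E15, D17, D22, D23.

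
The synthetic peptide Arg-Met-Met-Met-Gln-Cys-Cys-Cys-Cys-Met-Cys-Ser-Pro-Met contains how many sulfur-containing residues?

10

Cysteine (C, thiol) and methionine (M, thioether) are the two sulfur-containing amino acids.
Matching residues: Met2, Met3, Met4, Cys6, Cys7, Cys8, Cys9, Met10, Cys11, Met14.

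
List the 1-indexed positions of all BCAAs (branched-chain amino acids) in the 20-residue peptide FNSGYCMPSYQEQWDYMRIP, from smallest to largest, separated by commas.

Valine (V), leucine (L), and isoleucine (I) are the branched-chain amino acids.
Matching residues: I19.

19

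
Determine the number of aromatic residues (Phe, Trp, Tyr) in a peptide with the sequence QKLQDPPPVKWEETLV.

1

Matching residues: W11.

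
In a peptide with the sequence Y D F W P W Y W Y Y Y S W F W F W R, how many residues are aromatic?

14

F, W, and Y each carry an aromatic ring on the side chain.
Matching residues: Y1, F3, W4, W6, Y7, W8, Y9, Y10, Y11, W13, F14, W15, F16, W17.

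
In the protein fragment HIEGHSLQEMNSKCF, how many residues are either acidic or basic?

5

Acidic: D, E. Basic: H, K, R.
Acidic residues here: E3, E9 (2).
Basic residues here: H1, H5, K13 (3).
The two groups share no amino acid, so total = 2 + 3 = 5.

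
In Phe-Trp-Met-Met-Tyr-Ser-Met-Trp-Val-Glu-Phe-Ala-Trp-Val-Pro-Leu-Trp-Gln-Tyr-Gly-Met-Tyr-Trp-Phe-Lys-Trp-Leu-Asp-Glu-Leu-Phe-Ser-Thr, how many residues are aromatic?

13

F, W, and Y each carry an aromatic ring on the side chain.
Matching residues: Phe1, Trp2, Tyr5, Trp8, Phe11, Trp13, Trp17, Tyr19, Tyr22, Trp23, Phe24, Trp26, Phe31.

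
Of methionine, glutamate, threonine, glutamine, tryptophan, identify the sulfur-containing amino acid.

The sulfur-bearing residues are cysteine (–SH) and methionine (–S–CH₃).
Of the listed options, only methionine belongs to this group.

methionine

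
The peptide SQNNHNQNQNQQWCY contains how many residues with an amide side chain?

10

Asparagine (N) and glutamine (Q) have uncharged amide side chains.
Matching residues: Q2, N3, N4, N6, Q7, N8, Q9, N10, Q11, Q12.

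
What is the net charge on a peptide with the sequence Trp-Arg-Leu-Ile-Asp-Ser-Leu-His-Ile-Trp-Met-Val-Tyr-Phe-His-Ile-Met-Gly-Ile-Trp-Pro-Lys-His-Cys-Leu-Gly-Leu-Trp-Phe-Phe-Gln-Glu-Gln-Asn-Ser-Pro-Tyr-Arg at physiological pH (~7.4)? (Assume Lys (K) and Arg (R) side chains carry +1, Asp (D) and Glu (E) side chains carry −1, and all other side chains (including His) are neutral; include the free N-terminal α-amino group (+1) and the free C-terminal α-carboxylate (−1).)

Positive (K, R): Arg2, Lys22, Arg38 → +3.
Negative (D, E): Asp5, Glu32 → −2.
The N-terminus (+1) and C-terminus (−1) cancel.
Net charge = (+3) + (−2) = +1.

+1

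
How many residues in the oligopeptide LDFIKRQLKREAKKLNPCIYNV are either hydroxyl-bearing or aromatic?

2

Hydroxyl-bearing: S, T, Y. Aromatic: F, W, Y.
Hydroxyl-bearing residues here: Y20 (1).
Aromatic residues here: F3, Y20 (2).
Y is in both groups, so the 1 Y residue must not be double-counted.
Total = 1 + 2 − 1 = 2.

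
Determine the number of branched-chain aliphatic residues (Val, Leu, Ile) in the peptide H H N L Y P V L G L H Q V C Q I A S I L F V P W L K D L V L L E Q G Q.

14

Matching residues: L4, V7, L8, L10, V13, I16, I19, L20, V22, L25, L28, V29, L30, L31.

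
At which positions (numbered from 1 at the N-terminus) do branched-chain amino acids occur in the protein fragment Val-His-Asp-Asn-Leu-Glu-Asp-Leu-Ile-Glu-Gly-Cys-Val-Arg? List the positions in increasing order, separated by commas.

1, 5, 8, 9, 13

The BCAAs are Val, Leu, and Ile — aliphatic side chains with a branch point.
Matching residues: Val1, Leu5, Leu8, Ile9, Val13.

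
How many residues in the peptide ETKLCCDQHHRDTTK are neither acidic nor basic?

7

Acidic: D, E. Basic: K, R, H. All other residues are neither.
Matching residues: T2, L4, C5, C6, Q8, T13, T14.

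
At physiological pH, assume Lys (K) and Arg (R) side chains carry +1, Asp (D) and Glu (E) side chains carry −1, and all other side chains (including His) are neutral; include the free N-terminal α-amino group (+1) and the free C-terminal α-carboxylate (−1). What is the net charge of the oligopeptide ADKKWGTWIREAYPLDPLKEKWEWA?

Positive (K, R): K3, K4, R10, K19, K21 → +5.
Negative (D, E): D2, E11, D16, E20, E23 → −5.
The N-terminus (+1) and C-terminus (−1) cancel.
Net charge = (+5) + (−5) = 0.

0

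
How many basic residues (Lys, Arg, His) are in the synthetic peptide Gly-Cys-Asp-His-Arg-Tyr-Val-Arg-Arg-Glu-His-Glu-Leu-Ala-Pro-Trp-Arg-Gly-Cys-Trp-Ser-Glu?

6

Matching residues: His4, Arg5, Arg8, Arg9, His11, Arg17.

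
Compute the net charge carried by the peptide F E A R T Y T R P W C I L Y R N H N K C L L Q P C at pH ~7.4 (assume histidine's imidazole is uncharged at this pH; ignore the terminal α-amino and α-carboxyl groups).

Near pH 7.4, K and R contribute +1 each, D and E contribute −1 each, and every other side chain (His included, as stated) is uncharged.
Positive (K, R): R4, R8, R15, K19 → +4.
Negative (D, E): E2 → −1.
Net charge = (+4) + (−1) = +3.

+3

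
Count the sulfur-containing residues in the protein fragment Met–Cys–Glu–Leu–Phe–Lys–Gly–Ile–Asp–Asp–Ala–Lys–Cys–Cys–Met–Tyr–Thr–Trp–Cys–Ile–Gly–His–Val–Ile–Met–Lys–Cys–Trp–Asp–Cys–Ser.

9

The sulfur-bearing residues are cysteine (–SH) and methionine (–S–CH₃).
Matching residues: Met1, Cys2, Cys13, Cys14, Met15, Cys19, Met25, Cys27, Cys30.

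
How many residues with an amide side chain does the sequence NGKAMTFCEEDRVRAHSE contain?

Asparagine (N) and glutamine (Q) have uncharged amide side chains.
Matching residues: N1.

1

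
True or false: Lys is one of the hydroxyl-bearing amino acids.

False

The –OH-bearing residues are Ser, Thr (aliphatic alcohols), and Tyr (phenol).
Lysine is not in this group.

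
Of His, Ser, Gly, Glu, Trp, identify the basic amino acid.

K, R, and H are the three residues with basic side chains (ε-amine, guanidinium, and imidazole respectively).
Of the listed options, only His belongs to this group.

His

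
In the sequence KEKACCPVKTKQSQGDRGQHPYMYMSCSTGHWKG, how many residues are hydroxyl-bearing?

The –OH-bearing residues are Ser, Thr (aliphatic alcohols), and Tyr (phenol).
Matching residues: T10, S13, Y22, Y24, S26, S28, T29.

7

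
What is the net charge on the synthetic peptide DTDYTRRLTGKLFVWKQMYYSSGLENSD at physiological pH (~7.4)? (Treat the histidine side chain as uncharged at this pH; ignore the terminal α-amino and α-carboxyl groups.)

0

Near pH 7.4, K and R contribute +1 each, D and E contribute −1 each, and every other side chain (His included, as stated) is uncharged.
Positive (K, R): R6, R7, K11, K16 → +4.
Negative (D, E): D1, D3, E25, D28 → −4.
Net charge = (+4) + (−4) = 0.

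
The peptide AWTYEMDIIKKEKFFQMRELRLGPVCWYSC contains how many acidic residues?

Only D (aspartate) and E (glutamate) carry a side-chain carboxylic acid.
Matching residues: E5, D7, E12, E19.

4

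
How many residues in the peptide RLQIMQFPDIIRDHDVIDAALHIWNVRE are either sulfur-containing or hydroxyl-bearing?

1

Sulfur-containing: C, M. Hydroxyl-bearing: S, T, Y.
Sulfur-containing residues here: M5 (1).
Hydroxyl-bearing residues here: none (0).
The two groups share no amino acid, so total = 1 + 0 = 1.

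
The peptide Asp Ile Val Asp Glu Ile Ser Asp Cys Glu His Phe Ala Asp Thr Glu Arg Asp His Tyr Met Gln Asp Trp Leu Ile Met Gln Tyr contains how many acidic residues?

9

Only D (aspartate) and E (glutamate) carry a side-chain carboxylic acid.
Matching residues: Asp1, Asp4, Glu5, Asp8, Glu10, Asp14, Glu16, Asp18, Asp23.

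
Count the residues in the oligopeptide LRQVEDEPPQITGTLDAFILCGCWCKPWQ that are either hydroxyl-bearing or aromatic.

5

Hydroxyl-bearing: S, T, Y. Aromatic: F, W, Y.
Hydroxyl-bearing residues here: T12, T14 (2).
Aromatic residues here: F18, W24, W28 (3).
(Y belongs to both groups, but none appear in this sequence.) Total = 2 + 3 = 5.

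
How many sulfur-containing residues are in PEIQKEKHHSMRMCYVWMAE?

The sulfur-bearing residues are cysteine (–SH) and methionine (–S–CH₃).
Matching residues: M11, M13, C14, M18.

4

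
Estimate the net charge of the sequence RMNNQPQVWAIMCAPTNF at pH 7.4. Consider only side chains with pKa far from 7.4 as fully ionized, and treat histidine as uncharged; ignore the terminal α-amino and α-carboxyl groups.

+1

The side chains ionized at physiological pH are Lys/Arg (+1) and Asp/Glu (−1); with His treated as neutral, nothing else contributes.
Positive (K, R): R1 → +1.
Negative (D, E): none → −0.
Net charge = (+1) + (−0) = +1.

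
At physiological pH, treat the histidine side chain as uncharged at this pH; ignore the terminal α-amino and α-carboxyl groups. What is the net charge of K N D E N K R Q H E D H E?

Near pH 7.4, K and R contribute +1 each, D and E contribute −1 each, and every other side chain (His included, as stated) is uncharged.
Positive (K, R): K1, K6, R7 → +3.
Negative (D, E): D3, E4, E10, D11, E13 → −5.
Net charge = (+3) + (−5) = −2.

-2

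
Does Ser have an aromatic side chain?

No

F, W, and Y each carry an aromatic ring on the side chain.
Serine is not in this group.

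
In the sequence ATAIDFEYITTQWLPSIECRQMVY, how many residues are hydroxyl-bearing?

6

Serine (S), threonine (T), and tyrosine (Y) each carry a hydroxyl group on the side chain.
Matching residues: T2, Y8, T10, T11, S16, Y24.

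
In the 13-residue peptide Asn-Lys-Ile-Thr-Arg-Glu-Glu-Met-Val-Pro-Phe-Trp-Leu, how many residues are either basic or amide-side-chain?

Basic: H, K, R. Amide-side-chain: N, Q.
Basic residues here: Lys2, Arg5 (2).
Amide-side-chain residues here: Asn1 (1).
The two groups share no amino acid, so total = 2 + 1 = 3.

3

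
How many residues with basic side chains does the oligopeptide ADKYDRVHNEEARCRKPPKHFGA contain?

Lysine (K), arginine (R), and histidine (H) have basic, nitrogen-containing side chains.
Matching residues: K3, R6, H8, R13, R15, K16, K19, H20.

8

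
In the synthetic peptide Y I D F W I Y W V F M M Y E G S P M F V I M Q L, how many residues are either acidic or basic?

2

Acidic: D, E. Basic: H, K, R.
Acidic residues here: D3, E14 (2).
Basic residues here: none (0).
The two groups share no amino acid, so total = 2 + 0 = 2.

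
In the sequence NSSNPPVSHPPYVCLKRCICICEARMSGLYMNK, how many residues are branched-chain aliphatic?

6

V, L, and I make up the branched-chain aliphatic group.
Matching residues: V7, V13, L15, I19, I21, L29.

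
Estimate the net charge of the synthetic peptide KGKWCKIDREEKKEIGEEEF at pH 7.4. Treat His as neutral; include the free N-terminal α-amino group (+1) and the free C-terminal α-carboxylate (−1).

-1

At pH ~7.4 the Lys and Arg side chains are protonated (+1), the Asp and Glu side chains are deprotonated (−1), and with His taken as neutral all other side chains carry no charge.
Positive (K, R): K1, K3, K6, R9, K12, K13 → +6.
Negative (D, E): D8, E10, E11, E14, E17, E18, E19 → −7.
The N-terminus (+1) and C-terminus (−1) cancel.
Net charge = (+6) + (−7) = −1.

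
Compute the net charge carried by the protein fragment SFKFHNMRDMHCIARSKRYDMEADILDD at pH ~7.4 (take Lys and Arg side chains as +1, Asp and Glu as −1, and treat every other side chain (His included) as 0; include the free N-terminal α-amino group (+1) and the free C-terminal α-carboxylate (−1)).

-1

Positive (K, R): K3, R8, R15, K17, R18 → +5.
Negative (D, E): D9, D20, E22, D24, D27, D28 → −6.
The N-terminus (+1) and C-terminus (−1) cancel.
Net charge = (+5) + (−6) = −1.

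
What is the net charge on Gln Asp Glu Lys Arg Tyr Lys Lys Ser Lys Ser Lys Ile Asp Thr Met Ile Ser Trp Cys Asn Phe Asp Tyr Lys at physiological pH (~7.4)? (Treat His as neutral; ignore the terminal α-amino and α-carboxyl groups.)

At pH ~7.4 the Lys and Arg side chains are protonated (+1), the Asp and Glu side chains are deprotonated (−1), and with His taken as neutral all other side chains carry no charge.
Positive (K, R): Lys4, Arg5, Lys7, Lys8, Lys10, Lys12, Lys25 → +7.
Negative (D, E): Asp2, Glu3, Asp14, Asp23 → −4.
Net charge = (+7) + (−4) = +3.

+3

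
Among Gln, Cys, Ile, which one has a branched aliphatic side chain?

Ile

Valine (V), leucine (L), and isoleucine (I) are the branched-chain amino acids.
Of the listed options, only Ile belongs to this group.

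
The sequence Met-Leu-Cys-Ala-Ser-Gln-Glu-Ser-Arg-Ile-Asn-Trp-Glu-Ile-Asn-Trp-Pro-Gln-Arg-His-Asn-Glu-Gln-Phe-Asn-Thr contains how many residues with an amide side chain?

7

The amide-side-chain residues are Asn (N) and Gln (Q).
Matching residues: Gln6, Asn11, Asn15, Gln18, Asn21, Gln23, Asn25.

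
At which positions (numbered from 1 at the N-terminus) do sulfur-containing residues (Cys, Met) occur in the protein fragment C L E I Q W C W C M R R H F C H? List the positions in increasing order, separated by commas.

1, 7, 9, 10, 15

Matching residues: C1, C7, C9, M10, C15.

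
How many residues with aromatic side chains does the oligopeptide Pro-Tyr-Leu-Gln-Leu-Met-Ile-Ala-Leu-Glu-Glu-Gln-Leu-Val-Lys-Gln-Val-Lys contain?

The aromatic amino acids are Phe (F, benzyl), Trp (W, indole), and Tyr (Y, phenol).
Matching residues: Tyr2.

1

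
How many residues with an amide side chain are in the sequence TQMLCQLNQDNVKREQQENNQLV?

10

Only N (asparagine) and Q (glutamine) carry a side-chain carboxamide.
Matching residues: Q2, Q6, N8, Q9, N11, Q16, Q17, N19, N20, Q21.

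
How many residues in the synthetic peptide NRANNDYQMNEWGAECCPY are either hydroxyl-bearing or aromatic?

3

Hydroxyl-bearing: S, T, Y. Aromatic: F, W, Y.
Hydroxyl-bearing residues here: Y7, Y19 (2).
Aromatic residues here: Y7, W12, Y19 (3).
Y is in both groups, so the 2 Y residues must not be double-counted.
Total = 2 + 3 − 2 = 3.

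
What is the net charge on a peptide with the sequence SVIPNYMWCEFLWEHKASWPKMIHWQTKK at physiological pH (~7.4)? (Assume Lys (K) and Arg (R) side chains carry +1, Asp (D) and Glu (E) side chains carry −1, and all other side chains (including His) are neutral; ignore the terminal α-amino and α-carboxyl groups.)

Positive (K, R): K16, K21, K28, K29 → +4.
Negative (D, E): E10, E14 → −2.
Net charge = (+4) + (−2) = +2.

+2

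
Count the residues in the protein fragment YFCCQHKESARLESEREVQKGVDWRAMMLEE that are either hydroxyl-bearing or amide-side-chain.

5

Hydroxyl-bearing: S, T, Y. Amide-side-chain: N, Q.
Hydroxyl-bearing residues here: Y1, S9, S14 (3).
Amide-side-chain residues here: Q5, Q19 (2).
The two groups share no amino acid, so total = 3 + 2 = 5.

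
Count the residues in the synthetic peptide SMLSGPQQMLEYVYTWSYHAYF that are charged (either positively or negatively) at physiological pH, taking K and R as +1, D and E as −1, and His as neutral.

Charged side chains at pH ~7.4: K, R (positive); D, E (negative).
Matching residues: E11.

1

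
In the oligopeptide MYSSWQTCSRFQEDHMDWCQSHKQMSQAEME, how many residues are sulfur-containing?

6

Only Cys (C) and Met (M) have a sulfur atom in the side chain.
Matching residues: M1, C8, M16, C19, M25, M30.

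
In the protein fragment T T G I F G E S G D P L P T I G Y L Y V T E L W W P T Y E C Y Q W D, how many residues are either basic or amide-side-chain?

Basic: H, K, R. Amide-side-chain: N, Q.
Basic residues here: none (0).
Amide-side-chain residues here: Q32 (1).
The two groups share no amino acid, so total = 0 + 1 = 1.

1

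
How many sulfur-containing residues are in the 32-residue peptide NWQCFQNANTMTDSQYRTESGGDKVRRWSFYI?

Only Cys (C) and Met (M) have a sulfur atom in the side chain.
Matching residues: C4, M11.

2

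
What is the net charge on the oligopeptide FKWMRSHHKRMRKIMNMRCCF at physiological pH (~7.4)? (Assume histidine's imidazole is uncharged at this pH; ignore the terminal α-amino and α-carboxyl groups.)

+7

Near pH 7.4, K and R contribute +1 each, D and E contribute −1 each, and every other side chain (His included, as stated) is uncharged.
Positive (K, R): K2, R5, K9, R10, R12, K13, R18 → +7.
Negative (D, E): none → −0.
Net charge = (+7) + (−0) = +7.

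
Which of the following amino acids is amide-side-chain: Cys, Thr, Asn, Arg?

Asparagine (N) and glutamine (Q) have uncharged amide side chains.
Of the listed options, only Asn belongs to this group.

Asn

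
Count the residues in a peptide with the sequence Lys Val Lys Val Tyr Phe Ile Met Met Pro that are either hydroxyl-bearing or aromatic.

2

Hydroxyl-bearing: S, T, Y. Aromatic: F, W, Y.
Hydroxyl-bearing residues here: Tyr5 (1).
Aromatic residues here: Tyr5, Phe6 (2).
Y is in both groups, so the 1 Y residue must not be double-counted.
Total = 1 + 2 − 1 = 2.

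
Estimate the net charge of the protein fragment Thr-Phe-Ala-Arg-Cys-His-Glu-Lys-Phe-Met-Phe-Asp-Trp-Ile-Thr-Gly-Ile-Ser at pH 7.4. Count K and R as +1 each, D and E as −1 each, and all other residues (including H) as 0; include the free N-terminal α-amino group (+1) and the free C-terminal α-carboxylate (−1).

0

Positive (K, R): Arg4, Lys8 → +2.
Negative (D, E): Glu7, Asp12 → −2.
The N-terminus (+1) and C-terminus (−1) cancel.
Net charge = (+2) + (−2) = 0.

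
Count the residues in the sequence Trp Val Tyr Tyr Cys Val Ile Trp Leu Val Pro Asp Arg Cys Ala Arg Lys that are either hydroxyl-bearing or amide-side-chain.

2

Hydroxyl-bearing: S, T, Y. Amide-side-chain: N, Q.
Hydroxyl-bearing residues here: Tyr3, Tyr4 (2).
Amide-side-chain residues here: none (0).
The two groups share no amino acid, so total = 2 + 0 = 2.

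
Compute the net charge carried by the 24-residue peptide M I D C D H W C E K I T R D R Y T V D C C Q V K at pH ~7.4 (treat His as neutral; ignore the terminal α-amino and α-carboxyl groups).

Near pH 7.4, K and R contribute +1 each, D and E contribute −1 each, and every other side chain (His included, as stated) is uncharged.
Positive (K, R): K10, R13, R15, K24 → +4.
Negative (D, E): D3, D5, E9, D14, D19 → −5.
Net charge = (+4) + (−5) = −1.

-1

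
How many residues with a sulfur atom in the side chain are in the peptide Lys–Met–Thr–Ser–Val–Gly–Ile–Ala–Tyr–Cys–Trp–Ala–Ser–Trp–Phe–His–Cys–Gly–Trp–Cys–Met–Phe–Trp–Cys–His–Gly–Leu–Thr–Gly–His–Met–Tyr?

7

The sulfur-bearing residues are cysteine (–SH) and methionine (–S–CH₃).
Matching residues: Met2, Cys10, Cys17, Cys20, Met21, Cys24, Met31.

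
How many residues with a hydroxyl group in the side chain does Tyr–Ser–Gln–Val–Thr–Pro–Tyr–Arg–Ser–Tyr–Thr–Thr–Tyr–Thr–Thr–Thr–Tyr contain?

S, T, and Y are the three residues with a side-chain hydroxyl.
Matching residues: Tyr1, Ser2, Thr5, Tyr7, Ser9, Tyr10, Thr11, Thr12, Tyr13, Thr14, Thr15, Thr16, Tyr17.

13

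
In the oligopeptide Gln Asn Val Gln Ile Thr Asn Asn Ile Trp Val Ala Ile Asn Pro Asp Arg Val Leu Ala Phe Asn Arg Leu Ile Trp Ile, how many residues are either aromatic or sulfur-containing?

3

Aromatic: F, W, Y. Sulfur-containing: C, M.
Aromatic residues here: Trp10, Phe21, Trp26 (3).
Sulfur-containing residues here: none (0).
The two groups share no amino acid, so total = 3 + 0 = 3.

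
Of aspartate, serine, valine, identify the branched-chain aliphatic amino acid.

The BCAAs are Val, Leu, and Ile — aliphatic side chains with a branch point.
Of the listed options, only valine belongs to this group.

valine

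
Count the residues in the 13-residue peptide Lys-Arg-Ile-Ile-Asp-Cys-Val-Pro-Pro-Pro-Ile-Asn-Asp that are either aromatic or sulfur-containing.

1

Aromatic: F, W, Y. Sulfur-containing: C, M.
Aromatic residues here: none (0).
Sulfur-containing residues here: Cys6 (1).
The two groups share no amino acid, so total = 0 + 1 = 1.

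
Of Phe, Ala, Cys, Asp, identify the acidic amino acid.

Asp

The acidic residues are Asp (D) and Glu (E), whose side chains end in a carboxylate group.
Of the listed options, only Asp belongs to this group.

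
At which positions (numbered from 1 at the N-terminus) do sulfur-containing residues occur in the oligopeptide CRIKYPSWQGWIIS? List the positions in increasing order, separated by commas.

Cysteine (C, thiol) and methionine (M, thioether) are the two sulfur-containing amino acids.
Matching residues: C1.

1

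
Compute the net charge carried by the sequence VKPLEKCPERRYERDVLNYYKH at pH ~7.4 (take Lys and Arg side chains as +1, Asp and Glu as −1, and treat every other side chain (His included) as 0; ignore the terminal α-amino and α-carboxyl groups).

+2

Positive (K, R): K2, K6, R10, R11, R14, K21 → +6.
Negative (D, E): E5, E9, E13, D15 → −4.
Net charge = (+6) + (−4) = +2.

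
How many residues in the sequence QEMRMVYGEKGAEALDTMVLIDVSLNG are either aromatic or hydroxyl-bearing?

Aromatic: F, W, Y. Hydroxyl-bearing: S, T, Y.
Aromatic residues here: Y7 (1).
Hydroxyl-bearing residues here: Y7, T17, S24 (3).
Y is in both groups, so the 1 Y residue must not be double-counted.
Total = 1 + 3 − 1 = 3.

3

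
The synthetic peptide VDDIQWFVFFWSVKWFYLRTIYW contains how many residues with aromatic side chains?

10

Phenylalanine (F), tryptophan (W), and tyrosine (Y) have aromatic ring side chains.
Matching residues: W6, F7, F9, F10, W11, W15, F16, Y17, Y22, W23.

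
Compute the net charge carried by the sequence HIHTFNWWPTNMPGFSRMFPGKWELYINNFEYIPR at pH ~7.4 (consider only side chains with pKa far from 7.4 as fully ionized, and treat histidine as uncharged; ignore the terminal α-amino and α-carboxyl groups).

At pH ~7.4 the Lys and Arg side chains are protonated (+1), the Asp and Glu side chains are deprotonated (−1), and with His taken as neutral all other side chains carry no charge.
Positive (K, R): R17, K22, R35 → +3.
Negative (D, E): E24, E31 → −2.
Net charge = (+3) + (−2) = +1.

+1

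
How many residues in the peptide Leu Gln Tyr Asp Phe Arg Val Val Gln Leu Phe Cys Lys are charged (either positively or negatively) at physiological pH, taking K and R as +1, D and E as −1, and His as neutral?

3

Charged side chains at pH ~7.4: K, R (positive); D, E (negative).
Matching residues: Asp4, Arg6, Lys13.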